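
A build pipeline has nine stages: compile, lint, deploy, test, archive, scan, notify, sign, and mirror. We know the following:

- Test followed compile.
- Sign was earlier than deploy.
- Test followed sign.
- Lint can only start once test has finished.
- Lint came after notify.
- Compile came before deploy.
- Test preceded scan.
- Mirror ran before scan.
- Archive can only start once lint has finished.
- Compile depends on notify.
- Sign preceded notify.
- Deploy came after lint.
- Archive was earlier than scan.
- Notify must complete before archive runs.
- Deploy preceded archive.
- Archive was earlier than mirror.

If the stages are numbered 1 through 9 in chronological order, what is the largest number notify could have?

Notify must come before archive, compile, deploy, lint, mirror, scan, and test — 7 stages forced after it.
Everything else can be placed before notify in some valid order, so notify can sit as late as position 9 − 7 = 2.

2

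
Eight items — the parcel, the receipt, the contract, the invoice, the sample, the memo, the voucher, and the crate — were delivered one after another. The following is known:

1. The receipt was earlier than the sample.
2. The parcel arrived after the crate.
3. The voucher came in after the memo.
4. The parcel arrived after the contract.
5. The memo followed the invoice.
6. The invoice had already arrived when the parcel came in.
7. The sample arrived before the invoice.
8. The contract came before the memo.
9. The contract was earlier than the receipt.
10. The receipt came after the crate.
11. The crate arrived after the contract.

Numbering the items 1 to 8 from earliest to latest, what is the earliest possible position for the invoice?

The contract, the crate, the receipt, and the sample must all come before the invoice — 4 forced predecessors.
Nothing else is forced ahead of the invoice, so its earliest slot is position 4 + 1 = 5.

5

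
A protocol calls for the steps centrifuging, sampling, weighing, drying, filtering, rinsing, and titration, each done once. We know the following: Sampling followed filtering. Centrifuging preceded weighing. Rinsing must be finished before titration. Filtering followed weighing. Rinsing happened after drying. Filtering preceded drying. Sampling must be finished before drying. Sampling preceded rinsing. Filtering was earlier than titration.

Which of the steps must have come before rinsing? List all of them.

Directly stated before rinsing: drying and sampling.
Centrifuging reaches rinsing via centrifuging → weighing → filtering → sampling → rinsing.
Filtering reaches rinsing via filtering → sampling → rinsing.
Weighing reaches rinsing via weighing → filtering → sampling → rinsing.
No chain forces titration ahead of rinsing.

centrifuging, drying, filtering, sampling, weighing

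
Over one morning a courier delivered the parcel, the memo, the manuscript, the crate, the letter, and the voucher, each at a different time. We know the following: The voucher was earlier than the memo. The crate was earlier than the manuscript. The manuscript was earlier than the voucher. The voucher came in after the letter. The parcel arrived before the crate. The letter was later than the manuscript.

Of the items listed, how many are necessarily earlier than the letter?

Directly stated before the letter: the manuscript.
The crate reaches the letter via the crate → the manuscript → the letter.
The parcel reaches the letter via the parcel → the crate → the manuscript → the letter.
No chain forces the voucher (or any of the others) ahead of the letter.
That's the crate, the manuscript, and the parcel — 3 in all.

3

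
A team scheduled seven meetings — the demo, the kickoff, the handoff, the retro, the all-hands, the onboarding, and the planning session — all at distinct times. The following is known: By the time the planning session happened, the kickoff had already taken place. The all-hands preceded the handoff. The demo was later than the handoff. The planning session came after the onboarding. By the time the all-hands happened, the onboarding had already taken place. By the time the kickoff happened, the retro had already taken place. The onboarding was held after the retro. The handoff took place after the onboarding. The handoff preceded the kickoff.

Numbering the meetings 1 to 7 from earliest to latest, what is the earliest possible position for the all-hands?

3

The onboarding and the retro must both come before the all-hands — 2 forced predecessors.
Nothing else is forced ahead of the all-hands, so its earliest slot is position 2 + 1 = 3.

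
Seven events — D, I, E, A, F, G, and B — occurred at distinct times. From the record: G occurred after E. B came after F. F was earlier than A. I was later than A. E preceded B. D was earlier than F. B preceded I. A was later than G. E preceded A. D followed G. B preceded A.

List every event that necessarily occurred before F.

Directly stated before F: D.
E reaches F via E → G → D → F.
G reaches F via G → D → F.
No chain forces I (or any of the others) ahead of F.

D, E, G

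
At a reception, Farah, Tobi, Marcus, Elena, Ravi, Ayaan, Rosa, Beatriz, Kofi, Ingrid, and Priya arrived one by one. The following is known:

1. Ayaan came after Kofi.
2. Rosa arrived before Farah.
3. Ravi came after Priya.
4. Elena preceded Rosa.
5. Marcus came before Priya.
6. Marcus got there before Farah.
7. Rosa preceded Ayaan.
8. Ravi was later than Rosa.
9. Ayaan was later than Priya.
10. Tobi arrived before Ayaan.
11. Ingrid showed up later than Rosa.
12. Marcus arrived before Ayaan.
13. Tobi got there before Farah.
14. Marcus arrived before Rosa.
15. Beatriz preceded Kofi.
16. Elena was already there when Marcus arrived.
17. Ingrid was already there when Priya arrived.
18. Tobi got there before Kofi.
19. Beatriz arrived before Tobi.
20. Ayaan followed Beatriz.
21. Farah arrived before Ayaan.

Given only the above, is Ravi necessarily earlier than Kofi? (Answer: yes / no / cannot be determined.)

No chain of stated constraints runs from Ravi to Kofi, and none runs from Kofi to Ravi either.
So the relative order of Ravi and Kofi is not fixed by the given facts.

cannot be determined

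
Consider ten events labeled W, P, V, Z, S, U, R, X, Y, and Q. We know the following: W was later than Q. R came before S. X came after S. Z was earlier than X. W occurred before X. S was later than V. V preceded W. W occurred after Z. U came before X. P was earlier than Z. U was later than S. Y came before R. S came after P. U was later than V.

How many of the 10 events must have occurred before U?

Directly stated before U: S and V.
P reaches U via P → S → U.
R reaches U via R → S → U.
Y reaches U via Y → R → S → U.
That's P, R, S, V, and Y — 5 in all.

5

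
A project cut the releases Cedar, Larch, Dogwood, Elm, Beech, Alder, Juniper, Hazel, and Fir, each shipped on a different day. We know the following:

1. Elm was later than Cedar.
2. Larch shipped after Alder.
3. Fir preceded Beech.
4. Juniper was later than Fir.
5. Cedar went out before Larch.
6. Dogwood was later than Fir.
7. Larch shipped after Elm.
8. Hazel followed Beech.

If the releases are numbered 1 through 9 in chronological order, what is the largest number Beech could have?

Beech must come before Hazel — 1 release forced after it.
Everything else can be placed before Beech in some valid order, so Beech can sit as late as position 9 − 1 = 8.

8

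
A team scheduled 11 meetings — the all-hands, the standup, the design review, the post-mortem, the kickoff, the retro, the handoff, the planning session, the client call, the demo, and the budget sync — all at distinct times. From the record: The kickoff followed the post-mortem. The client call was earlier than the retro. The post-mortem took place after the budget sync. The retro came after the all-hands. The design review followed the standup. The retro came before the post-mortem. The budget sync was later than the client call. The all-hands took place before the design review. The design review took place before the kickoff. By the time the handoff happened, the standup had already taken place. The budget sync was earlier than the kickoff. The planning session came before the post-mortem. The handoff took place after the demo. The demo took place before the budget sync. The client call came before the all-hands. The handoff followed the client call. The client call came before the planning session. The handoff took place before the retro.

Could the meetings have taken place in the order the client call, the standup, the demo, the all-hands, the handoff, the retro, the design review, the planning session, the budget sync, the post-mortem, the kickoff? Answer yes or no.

yes

Check each stated constraint against the proposed order — e.g. the client call is ahead of the planning session; the client call is ahead of the budget sync. Every pair is in the required order; nothing is violated.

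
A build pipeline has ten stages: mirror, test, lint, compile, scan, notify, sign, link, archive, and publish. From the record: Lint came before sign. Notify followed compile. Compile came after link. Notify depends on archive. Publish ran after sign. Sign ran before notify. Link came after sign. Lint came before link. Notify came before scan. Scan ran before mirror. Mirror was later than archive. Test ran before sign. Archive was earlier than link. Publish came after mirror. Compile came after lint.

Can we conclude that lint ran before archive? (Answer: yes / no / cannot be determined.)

No chain of stated constraints runs from lint to archive, and none runs from archive to lint either.
So the relative order of lint and archive is not fixed by the given facts.

cannot be determined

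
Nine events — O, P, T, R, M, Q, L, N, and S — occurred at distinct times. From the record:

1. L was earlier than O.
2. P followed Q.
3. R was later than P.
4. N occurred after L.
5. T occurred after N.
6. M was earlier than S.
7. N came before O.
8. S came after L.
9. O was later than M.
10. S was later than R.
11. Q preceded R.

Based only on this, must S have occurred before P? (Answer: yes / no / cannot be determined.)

no

Tracing the constraints gives P → R → S, so P must come before S.
That means S cannot be before P.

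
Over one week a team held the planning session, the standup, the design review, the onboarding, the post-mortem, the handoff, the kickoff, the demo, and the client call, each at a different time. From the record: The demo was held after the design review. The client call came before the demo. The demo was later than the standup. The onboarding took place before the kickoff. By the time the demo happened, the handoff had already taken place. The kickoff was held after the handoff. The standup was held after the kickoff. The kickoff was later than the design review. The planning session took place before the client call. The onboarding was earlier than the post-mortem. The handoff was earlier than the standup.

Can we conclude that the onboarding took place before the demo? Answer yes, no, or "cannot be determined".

Chain the constraints: the onboarding → the kickoff → the standup → the demo. Each link is directly stated, so the onboarding comes before the demo.

yes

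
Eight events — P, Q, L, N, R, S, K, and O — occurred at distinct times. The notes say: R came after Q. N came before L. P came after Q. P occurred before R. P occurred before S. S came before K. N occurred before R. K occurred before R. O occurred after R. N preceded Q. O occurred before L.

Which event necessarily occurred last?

L

Every other event has a chain of constraints placing it before L, so L is last.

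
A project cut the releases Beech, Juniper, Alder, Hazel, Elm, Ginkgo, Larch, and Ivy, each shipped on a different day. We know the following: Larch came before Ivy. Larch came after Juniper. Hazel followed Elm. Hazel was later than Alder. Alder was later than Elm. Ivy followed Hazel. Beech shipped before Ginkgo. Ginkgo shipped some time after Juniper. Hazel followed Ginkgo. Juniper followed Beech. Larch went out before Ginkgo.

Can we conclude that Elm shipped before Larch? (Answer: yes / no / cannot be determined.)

No chain of stated constraints runs from Elm to Larch, and none runs from Larch to Elm either.
So the relative order of Elm and Larch is not fixed by the given facts.

cannot be determined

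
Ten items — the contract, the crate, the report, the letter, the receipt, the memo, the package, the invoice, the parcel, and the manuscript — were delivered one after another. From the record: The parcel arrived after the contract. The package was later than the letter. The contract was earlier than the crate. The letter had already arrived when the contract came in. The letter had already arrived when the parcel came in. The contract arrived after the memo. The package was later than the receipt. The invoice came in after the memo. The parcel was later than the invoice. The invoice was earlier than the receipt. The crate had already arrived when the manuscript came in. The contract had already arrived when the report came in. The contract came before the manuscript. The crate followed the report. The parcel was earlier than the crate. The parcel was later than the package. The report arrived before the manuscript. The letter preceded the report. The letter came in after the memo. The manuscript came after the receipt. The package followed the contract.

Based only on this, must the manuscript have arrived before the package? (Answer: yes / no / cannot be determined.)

Tracing the constraints gives the package → the parcel → the crate → the manuscript, so the package must come before the manuscript.
That means the manuscript cannot be before the package.

no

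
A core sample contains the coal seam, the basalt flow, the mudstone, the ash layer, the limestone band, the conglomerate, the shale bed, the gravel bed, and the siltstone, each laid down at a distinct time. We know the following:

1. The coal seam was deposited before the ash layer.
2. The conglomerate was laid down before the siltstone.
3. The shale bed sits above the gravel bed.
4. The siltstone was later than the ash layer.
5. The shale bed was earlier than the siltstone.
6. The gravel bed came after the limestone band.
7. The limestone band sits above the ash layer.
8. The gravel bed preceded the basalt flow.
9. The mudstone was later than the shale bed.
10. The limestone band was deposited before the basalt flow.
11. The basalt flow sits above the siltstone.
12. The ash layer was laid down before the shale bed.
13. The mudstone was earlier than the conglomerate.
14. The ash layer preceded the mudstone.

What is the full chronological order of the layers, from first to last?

The constraints fix every adjacent pair, so only one ordering works:
the coal seam → the ash layer → the limestone band → the gravel bed → the shale bed → the mudstone → the conglomerate → the siltstone → the basalt flow.

the coal seam, the ash layer, the limestone band, the gravel bed, the shale bed, the mudstone, the conglomerate, the siltstone, the basalt flow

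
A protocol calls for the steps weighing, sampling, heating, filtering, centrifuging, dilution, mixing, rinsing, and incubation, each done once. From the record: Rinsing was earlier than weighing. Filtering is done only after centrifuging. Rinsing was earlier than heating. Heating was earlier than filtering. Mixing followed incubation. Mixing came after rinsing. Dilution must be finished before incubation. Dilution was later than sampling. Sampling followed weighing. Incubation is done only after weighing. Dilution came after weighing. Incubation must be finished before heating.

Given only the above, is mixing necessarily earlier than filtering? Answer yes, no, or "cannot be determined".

No chain of stated constraints runs from mixing to filtering, and none runs from filtering to mixing either.
So the relative order of mixing and filtering is not fixed by the given facts.

cannot be determined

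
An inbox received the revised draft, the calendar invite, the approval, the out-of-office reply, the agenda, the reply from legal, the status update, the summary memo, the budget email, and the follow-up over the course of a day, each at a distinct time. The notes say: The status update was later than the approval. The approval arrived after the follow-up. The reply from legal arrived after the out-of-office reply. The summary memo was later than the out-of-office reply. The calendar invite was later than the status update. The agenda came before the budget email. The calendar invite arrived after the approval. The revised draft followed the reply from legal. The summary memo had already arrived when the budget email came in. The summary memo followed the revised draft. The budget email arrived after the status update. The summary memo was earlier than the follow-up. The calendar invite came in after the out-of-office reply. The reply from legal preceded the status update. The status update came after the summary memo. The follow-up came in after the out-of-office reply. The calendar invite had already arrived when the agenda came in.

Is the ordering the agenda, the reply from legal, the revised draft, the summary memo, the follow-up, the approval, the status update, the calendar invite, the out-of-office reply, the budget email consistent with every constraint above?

no

The constraints require the out-of-office reply before the calendar invite, but in the proposed sequence the calendar invite appears ahead of the out-of-office reply. That one violation is enough.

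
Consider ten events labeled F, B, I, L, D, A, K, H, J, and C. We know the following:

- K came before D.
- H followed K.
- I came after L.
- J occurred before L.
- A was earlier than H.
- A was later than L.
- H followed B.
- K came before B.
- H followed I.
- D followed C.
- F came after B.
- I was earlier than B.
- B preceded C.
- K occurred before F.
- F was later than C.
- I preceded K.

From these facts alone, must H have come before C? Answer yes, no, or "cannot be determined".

No chain of stated constraints runs from H to C, and none runs from C to H either.
So the relative order of H and C is not fixed by the given facts.

cannot be determined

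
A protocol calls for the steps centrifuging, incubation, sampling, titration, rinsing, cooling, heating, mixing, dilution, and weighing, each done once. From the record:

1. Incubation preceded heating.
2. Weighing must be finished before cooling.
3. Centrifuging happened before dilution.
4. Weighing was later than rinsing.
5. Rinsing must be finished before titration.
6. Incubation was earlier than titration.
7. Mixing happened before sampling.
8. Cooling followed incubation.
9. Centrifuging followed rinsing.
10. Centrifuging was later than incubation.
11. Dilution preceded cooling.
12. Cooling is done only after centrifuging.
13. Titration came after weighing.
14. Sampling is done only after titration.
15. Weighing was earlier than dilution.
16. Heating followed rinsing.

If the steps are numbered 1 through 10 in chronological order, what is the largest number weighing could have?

Weighing must come before cooling, dilution, sampling, and titration — 4 steps forced after it.
Everything else can be placed before weighing in some valid order, so weighing can sit as late as position 10 − 4 = 6.

6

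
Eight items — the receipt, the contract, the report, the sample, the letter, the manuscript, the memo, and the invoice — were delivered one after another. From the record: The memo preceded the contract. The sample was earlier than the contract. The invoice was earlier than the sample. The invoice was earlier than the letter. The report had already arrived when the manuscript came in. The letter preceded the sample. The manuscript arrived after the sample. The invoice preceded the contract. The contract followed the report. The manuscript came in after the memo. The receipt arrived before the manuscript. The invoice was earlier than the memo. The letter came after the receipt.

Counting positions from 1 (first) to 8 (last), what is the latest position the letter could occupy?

5

The letter must come before the contract, the manuscript, and the sample — 3 items forced after it.
Everything else can be placed before the letter in some valid order, so the letter can sit as late as position 8 − 3 = 5.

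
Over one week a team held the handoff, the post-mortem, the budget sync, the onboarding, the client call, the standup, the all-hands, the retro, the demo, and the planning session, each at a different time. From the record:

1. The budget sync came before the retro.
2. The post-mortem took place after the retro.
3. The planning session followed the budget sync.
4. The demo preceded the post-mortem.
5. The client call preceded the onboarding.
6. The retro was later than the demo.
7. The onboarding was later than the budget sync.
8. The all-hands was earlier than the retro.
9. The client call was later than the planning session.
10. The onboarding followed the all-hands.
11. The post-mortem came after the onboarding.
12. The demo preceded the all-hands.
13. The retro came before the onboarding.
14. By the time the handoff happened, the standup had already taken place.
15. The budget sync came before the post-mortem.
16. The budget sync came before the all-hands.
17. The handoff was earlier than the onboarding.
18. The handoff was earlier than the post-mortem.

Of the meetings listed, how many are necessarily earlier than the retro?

3

Directly stated before the retro: the all-hands, the budget sync, and the demo.
No chain forces the standup (or any of the others) ahead of the retro.
That's the all-hands, the budget sync, and the demo — 3 in all.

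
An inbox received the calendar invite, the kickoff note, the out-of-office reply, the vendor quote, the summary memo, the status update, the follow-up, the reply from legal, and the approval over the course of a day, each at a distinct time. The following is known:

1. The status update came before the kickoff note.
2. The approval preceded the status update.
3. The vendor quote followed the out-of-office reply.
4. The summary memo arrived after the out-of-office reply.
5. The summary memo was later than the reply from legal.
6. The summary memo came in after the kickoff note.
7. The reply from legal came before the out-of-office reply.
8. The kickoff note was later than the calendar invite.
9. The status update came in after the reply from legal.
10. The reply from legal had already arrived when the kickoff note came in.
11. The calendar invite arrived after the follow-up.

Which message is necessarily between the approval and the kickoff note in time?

Tracing the constraints gives the approval → the status update → the kickoff note, so the status update sits after the approval and before the kickoff note.
No other message is forced both after the approval and before the kickoff note.

the status update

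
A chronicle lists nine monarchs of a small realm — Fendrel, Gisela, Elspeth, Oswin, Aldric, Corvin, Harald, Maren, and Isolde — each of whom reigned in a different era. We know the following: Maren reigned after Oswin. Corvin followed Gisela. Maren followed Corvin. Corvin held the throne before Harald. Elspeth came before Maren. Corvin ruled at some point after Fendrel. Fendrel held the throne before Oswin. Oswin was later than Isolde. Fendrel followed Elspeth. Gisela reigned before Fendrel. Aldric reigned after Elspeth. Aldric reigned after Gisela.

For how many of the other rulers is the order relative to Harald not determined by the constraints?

4

Forced before Harald: Corvin, Elspeth, Fendrel, and Gisela.
That leaves Aldric, Isolde, Maren, and Oswin with no forced order relative to Harald — 4.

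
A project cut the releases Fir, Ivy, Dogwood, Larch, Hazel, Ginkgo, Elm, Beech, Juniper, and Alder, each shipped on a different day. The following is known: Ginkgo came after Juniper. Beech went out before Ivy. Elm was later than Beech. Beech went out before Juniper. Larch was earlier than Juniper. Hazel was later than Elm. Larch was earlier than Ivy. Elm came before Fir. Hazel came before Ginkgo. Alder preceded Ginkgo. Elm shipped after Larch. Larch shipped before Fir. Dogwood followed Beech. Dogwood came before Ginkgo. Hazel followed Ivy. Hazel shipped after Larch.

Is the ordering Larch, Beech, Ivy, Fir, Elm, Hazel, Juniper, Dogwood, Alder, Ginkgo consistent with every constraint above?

no

The constraints require Elm before Fir, but in the proposed sequence Fir appears ahead of Elm. That one violation is enough.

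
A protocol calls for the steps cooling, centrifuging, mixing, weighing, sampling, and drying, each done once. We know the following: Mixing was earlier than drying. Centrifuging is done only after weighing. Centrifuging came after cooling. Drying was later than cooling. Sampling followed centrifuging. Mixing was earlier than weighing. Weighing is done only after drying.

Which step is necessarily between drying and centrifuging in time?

Tracing the constraints gives drying → weighing → centrifuging, so weighing sits after drying and before centrifuging.
No other step is forced both after drying and before centrifuging.

weighing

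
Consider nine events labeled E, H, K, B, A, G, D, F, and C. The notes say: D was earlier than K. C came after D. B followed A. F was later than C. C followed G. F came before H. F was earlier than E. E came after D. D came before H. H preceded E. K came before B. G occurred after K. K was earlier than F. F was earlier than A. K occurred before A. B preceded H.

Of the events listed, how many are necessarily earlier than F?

4

Directly stated before F: C and K.
D reaches F via D → C → F.
G reaches F via G → C → F.
No chain forces E (or any of the others) ahead of F.
That's C, D, G, and K — 4 in all.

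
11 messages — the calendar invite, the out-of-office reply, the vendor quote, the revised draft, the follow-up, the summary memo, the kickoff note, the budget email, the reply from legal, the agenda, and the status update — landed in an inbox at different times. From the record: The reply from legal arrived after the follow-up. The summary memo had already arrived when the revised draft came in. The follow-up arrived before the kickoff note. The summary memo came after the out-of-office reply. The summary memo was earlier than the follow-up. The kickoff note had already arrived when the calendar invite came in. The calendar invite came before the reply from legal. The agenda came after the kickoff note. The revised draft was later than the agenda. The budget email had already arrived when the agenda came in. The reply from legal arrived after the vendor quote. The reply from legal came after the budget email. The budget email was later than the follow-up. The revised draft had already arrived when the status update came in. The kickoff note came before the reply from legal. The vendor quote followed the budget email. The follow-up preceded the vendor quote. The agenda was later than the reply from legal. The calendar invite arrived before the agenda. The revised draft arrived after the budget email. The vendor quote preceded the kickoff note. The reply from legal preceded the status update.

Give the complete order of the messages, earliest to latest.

the out-of-office reply, the summary memo, the follow-up, the budget email, the vendor quote, the kickoff note, the calendar invite, the reply from legal, the agenda, the revised draft, the status update

The constraints fix every adjacent pair, so only one ordering works:
the out-of-office reply → the summary memo → the follow-up → the budget email → the vendor quote → the kickoff note → the calendar invite → the reply from legal → the agenda → the revised draft → the status update.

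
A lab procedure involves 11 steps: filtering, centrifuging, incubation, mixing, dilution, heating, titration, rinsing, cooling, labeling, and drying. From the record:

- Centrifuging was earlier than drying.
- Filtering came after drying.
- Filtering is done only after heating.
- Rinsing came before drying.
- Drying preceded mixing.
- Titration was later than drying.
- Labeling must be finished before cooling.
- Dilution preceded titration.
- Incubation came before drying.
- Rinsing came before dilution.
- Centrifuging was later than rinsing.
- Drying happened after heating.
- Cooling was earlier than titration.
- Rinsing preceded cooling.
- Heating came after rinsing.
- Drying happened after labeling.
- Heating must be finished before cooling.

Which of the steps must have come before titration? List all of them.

Directly stated before titration: cooling, dilution, and drying.
Centrifuging reaches titration via centrifuging → drying → titration.
Heating reaches titration via heating → cooling → titration.
Incubation reaches titration via incubation → drying → titration.
Likewise labeling and rinsing each reach titration by chaining the stated constraints.

centrifuging, cooling, dilution, drying, heating, incubation, labeling, rinsing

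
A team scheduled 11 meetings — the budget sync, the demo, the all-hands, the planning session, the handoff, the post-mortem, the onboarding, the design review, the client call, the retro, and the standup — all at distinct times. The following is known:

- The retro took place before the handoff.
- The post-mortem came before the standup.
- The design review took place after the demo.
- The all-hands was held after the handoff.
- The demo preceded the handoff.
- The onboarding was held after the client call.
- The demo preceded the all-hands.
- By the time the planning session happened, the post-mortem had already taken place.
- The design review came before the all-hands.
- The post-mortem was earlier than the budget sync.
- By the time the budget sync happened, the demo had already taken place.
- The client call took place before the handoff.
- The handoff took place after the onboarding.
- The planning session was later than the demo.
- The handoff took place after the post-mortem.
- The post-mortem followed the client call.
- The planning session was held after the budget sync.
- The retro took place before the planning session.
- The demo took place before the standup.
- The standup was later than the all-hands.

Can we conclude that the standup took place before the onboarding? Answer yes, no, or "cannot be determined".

Tracing the constraints gives the onboarding → the handoff → the all-hands → the standup, so the onboarding must come before the standup.
That means the standup cannot be before the onboarding.

no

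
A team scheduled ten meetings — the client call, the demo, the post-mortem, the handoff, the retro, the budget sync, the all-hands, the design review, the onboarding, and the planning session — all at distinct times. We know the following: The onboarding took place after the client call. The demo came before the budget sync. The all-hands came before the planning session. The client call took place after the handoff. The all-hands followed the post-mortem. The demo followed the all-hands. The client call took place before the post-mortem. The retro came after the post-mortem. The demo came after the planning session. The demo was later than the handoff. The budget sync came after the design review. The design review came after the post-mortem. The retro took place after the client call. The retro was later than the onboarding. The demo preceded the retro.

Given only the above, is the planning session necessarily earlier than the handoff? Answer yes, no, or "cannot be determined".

Tracing the constraints gives the handoff → the client call → the post-mortem → the all-hands → the planning session, so the handoff must come before the planning session.
That means the planning session cannot be before the handoff.

no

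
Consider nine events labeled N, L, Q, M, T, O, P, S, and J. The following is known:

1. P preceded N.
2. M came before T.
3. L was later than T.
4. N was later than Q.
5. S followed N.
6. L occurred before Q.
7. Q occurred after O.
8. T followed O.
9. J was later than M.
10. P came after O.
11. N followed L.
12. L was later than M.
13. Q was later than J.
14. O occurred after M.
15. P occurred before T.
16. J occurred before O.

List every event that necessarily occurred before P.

Directly stated before P: O.
J reaches P via J → O → P.
M reaches P via M → O → P.

J, M, O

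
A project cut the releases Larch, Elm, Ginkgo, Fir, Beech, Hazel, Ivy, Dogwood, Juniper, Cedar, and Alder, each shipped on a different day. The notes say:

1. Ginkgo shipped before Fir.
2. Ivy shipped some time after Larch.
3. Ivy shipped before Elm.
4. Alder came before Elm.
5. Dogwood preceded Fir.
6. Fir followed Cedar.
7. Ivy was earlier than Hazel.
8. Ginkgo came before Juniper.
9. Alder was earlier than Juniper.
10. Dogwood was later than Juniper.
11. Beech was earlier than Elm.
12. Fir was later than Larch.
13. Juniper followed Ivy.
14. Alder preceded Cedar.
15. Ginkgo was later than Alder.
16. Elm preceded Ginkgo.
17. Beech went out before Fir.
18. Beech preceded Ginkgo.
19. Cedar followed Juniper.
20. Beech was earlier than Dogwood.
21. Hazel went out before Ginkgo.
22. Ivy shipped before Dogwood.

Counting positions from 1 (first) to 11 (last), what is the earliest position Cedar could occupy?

Alder, Beech, Elm, Ginkgo, Hazel, Ivy, Juniper, and Larch must all come before Cedar — 8 forced predecessors.
Nothing else is forced ahead of Cedar, so its earliest slot is position 8 + 1 = 9.

9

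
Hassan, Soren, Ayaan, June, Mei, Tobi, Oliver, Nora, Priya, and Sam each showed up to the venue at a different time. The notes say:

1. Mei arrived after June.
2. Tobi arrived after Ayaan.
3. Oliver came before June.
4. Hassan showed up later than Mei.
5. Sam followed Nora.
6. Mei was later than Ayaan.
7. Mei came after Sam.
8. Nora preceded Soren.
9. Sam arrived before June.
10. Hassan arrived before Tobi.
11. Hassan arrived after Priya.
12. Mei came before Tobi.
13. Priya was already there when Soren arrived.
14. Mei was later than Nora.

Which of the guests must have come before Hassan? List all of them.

Ayaan, June, Mei, Nora, Oliver, Priya, Sam

Directly stated before Hassan: Mei and Priya.
Ayaan reaches Hassan via Ayaan → Mei → Hassan.
June reaches Hassan via June → Mei → Hassan.
Nora reaches Hassan via Nora → Mei → Hassan.
Likewise Oliver and Sam each reach Hassan by chaining the stated constraints.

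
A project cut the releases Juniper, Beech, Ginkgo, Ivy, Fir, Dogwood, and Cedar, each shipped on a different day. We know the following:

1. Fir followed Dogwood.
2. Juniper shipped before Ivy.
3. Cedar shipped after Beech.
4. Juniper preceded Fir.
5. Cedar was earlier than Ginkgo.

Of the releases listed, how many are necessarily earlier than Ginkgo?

Directly stated before Ginkgo: Cedar.
Beech reaches Ginkgo via Beech → Cedar → Ginkgo.
No chain forces Ivy (or any of the others) ahead of Ginkgo.
That's Beech and Cedar — 2 in all.

2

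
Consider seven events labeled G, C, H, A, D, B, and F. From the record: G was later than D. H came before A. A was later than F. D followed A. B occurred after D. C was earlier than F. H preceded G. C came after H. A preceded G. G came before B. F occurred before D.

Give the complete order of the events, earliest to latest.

H, C, F, A, D, G, B

The constraints fix every adjacent pair, so only one ordering works:
H → C → F → A → D → G → B.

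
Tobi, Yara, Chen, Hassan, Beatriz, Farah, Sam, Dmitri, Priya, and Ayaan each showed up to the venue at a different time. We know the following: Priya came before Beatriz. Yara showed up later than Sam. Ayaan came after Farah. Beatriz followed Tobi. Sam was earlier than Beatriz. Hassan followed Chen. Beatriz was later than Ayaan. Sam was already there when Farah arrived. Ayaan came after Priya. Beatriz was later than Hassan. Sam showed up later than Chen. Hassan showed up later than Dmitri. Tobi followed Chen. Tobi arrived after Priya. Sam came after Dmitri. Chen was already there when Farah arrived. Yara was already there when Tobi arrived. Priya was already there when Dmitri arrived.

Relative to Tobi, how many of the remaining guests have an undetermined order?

Forced before Tobi: Chen, Dmitri, Priya, Sam, and Yara; forced after Tobi: Beatriz.
That leaves Ayaan, Farah, and Hassan with no forced order relative to Tobi — 3.

3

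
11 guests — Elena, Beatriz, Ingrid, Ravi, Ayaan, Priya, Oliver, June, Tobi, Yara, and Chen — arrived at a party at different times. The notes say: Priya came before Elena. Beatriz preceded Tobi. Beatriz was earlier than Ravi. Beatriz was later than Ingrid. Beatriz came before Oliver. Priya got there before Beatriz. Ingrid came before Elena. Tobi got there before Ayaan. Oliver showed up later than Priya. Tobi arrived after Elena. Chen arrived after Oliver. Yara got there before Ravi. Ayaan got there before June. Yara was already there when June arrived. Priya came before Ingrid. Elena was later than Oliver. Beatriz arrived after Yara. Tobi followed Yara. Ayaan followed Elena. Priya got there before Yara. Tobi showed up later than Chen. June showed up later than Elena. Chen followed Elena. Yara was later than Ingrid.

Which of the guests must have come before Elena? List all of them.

Directly stated before Elena: Ingrid, Oliver, and Priya.
Beatriz reaches Elena via Beatriz → Oliver → Elena.
Yara reaches Elena via Yara → Beatriz → Oliver → Elena.
No chain forces Tobi (or any of the others) ahead of Elena.

Beatriz, Ingrid, Oliver, Priya, Yara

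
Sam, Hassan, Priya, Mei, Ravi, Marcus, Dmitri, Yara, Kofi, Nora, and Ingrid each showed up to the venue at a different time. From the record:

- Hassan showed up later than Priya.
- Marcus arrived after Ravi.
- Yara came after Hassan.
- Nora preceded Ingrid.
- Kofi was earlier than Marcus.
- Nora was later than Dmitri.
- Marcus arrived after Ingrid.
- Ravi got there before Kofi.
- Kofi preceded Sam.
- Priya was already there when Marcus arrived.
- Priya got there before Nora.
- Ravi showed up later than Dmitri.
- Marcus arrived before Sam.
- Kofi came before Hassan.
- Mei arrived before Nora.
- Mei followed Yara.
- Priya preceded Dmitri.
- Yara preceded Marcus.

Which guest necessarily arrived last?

Sam

Every other guest has a chain of constraints placing them before Sam, so Sam is last.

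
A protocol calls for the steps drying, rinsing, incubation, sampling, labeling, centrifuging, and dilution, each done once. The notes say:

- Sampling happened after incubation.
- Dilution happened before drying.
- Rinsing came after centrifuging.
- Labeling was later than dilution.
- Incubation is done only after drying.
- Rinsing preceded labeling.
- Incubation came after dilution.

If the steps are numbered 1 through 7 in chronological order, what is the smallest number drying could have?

Dilution must come before drying — 1 forced predecessor.
Nothing else is forced ahead of drying, so its earliest slot is position 1 + 1 = 2.

2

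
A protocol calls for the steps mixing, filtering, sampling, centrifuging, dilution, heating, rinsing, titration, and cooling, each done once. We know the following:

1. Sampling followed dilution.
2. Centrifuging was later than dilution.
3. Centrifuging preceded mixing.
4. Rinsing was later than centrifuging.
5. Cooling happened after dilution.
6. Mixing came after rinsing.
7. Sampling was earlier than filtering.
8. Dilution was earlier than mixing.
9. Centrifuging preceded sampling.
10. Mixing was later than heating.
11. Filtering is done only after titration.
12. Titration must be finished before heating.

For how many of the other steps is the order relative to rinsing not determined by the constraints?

Forced before rinsing: centrifuging and dilution; forced after rinsing: mixing.
That leaves cooling, filtering, heating, sampling, and titration with no forced order relative to rinsing — 5.

5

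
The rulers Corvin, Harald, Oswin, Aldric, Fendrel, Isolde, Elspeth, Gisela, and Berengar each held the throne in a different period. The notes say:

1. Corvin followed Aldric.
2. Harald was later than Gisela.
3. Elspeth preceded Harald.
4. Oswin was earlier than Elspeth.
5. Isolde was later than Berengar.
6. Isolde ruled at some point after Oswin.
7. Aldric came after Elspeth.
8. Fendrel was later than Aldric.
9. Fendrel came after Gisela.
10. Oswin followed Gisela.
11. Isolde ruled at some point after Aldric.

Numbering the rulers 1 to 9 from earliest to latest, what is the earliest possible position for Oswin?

Gisela must come before Oswin — 1 forced predecessor.
Nothing else is forced ahead of Oswin, so their earliest slot is position 1 + 1 = 2.

2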